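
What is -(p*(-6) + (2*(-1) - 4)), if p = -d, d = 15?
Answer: -84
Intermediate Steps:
p = -15 (p = -1*15 = -15)
-(p*(-6) + (2*(-1) - 4)) = -(-15*(-6) + (2*(-1) - 4)) = -(90 + (-2 - 4)) = -(90 - 6) = -1*84 = -84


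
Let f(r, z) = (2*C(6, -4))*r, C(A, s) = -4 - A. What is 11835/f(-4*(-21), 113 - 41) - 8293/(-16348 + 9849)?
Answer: -4198895/727888 ≈ -5.7686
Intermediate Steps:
f(r, z) = -20*r (f(r, z) = (2*(-4 - 1*6))*r = (2*(-4 - 6))*r = (2*(-10))*r = -20*r)
11835/f(-4*(-21), 113 - 41) - 8293/(-16348 + 9849) = 11835/((-(-80)*(-21))) - 8293/(-16348 + 9849) = 11835/((-20*84)) - 8293/(-6499) = 11835/(-1680) - 8293*(-1/6499) = 11835*(-1/1680) + 8293/6499 = -789/112 + 8293/6499 = -4198895/727888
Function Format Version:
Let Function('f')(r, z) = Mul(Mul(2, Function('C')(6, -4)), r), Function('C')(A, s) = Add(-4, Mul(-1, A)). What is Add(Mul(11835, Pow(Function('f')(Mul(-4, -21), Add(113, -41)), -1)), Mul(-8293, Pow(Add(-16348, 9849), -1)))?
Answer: Rational(-4198895, 727888) ≈ -5.7686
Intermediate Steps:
Function('f')(r, z) = Mul(-20, r) (Function('f')(r, z) = Mul(Mul(2, Add(-4, Mul(-1, 6))), r) = Mul(Mul(2, Add(-4, -6)), r) = Mul(Mul(2, -10), r) = Mul(-20, r))
Add(Mul(11835, Pow(Function('f')(Mul(-4, -21), Add(113, -41)), -1)), Mul(-8293, Pow(Add(-16348, 9849), -1))) = Add(Mul(11835, Pow(Mul(-20, Mul(-4, -21)), -1)), Mul(-8293, Pow(Add(-16348, 9849), -1))) = Add(Mul(11835, Pow(Mul(-20, 84), -1)), Mul(-8293, Pow(-6499, -1))) = Add(Mul(11835, Pow(-1680, -1)), Mul(-8293, Rational(-1, 6499))) = Add(Mul(11835, Rational(-1, 1680)), Rational(8293, 6499)) = Add(Rational(-789, 112), Rational(8293, 6499)) = Rational(-4198895, 727888)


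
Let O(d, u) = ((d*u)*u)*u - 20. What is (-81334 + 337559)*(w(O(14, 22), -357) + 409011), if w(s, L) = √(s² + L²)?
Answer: 104798843475 + 768675*√2468514017 ≈ 1.4299e+11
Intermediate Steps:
O(d, u) = -20 + d*u³ (O(d, u) = (d*u²)*u - 20 = d*u³ - 20 = -20 + d*u³)
w(s, L) = √(L² + s²)
(-81334 + 337559)*(w(O(14, 22), -357) + 409011) = (-81334 + 337559)*(√((-357)² + (-20 + 14*22³)²) + 409011) = 256225*(√(127449 + (-20 + 14*10648)²) + 409011) = 256225*(√(127449 + (-20 + 149072)²) + 409011) = 256225*(√(127449 + 149052²) + 409011) = 256225*(√(127449 + 22216498704) + 409011) = 256225*(√22216626153 + 409011) = 256225*(3*√2468514017 + 409011) = 256225*(409011 + 3*√2468514017) = 104798843475 + 768675*√2468514017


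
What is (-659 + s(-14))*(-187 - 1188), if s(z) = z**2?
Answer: 636625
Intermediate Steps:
(-659 + s(-14))*(-187 - 1188) = (-659 + (-14)**2)*(-187 - 1188) = (-659 + 196)*(-1375) = -463*(-1375) = 636625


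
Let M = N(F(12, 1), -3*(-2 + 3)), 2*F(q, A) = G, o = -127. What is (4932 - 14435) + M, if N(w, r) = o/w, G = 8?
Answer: -38139/4 ≈ -9534.8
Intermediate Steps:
F(q, A) = 4 (F(q, A) = (½)*8 = 4)
N(w, r) = -127/w
M = -127/4 ≈ -31.750
(4932 - 14435) + M = (4932 - 14435) - 127/4 = -9503 - 127/4 = -38139/4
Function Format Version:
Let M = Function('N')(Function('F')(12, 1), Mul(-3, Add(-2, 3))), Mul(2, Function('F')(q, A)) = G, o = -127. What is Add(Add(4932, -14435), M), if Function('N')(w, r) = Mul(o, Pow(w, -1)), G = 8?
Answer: Rational(-38139, 4) ≈ -9534.8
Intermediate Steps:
Function('F')(q, A) = 4 (Function('F')(q, A) = Mul(Rational(1, 2), 8) = 4)
Function('N')(w, r) = Mul(-127, Pow(w, -1))
M = Rational(-127, 4) (M = Mul(-127, Pow(4, -1)) = Mul(-127, Rational(1, 4)) = Rational(-127, 4) ≈ -31.750)
Add(Add(4932, -14435), M) = Add(Add(4932, -14435), Rational(-127, 4)) = Add(-9503, Rational(-127, 4)) = Rational(-38139, 4)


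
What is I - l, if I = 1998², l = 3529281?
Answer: 462723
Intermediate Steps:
I = 3992004
I - l = 3992004 - 1*3529281 = 3992004 - 3529281 = 462723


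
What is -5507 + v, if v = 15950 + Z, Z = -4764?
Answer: 5679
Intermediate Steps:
v = 11186 (v = 15950 - 4764 = 11186)
-5507 + v = -5507 + 11186 = 5679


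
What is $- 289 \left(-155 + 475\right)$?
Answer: $-92480$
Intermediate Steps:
$- 289 \left(-155 + 475\right) = \left(-289\right) 320 = -92480$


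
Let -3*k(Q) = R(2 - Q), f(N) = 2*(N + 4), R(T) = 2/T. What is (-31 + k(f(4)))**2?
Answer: 422500/441 ≈ 958.05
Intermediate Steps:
f(N) = 8 + 2*N (f(N) = 2*(4 + N) = 8 + 2*N)
k(Q) = -2/(3*(2 - Q))
(-31 + k(f(4)))**2 = (-31 + 2/(3*(-2 + (8 + 2*4))))**2 = (-31 + 2/(3*(-2 + (8 + 8))))**2 = (-31 + 2/(3*(-2 + 16)))**2 = (-31 + (2/3)/14)**2 = (-31 + (2/3)*(1/14))**2 = (-31 + 1/21)**2 = (-650/21)**2 = 422500/441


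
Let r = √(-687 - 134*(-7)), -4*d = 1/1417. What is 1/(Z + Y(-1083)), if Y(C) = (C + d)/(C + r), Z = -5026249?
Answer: -189350981256924501508/951724990800093333799006097 - 34792706260*√251/951724990800093333799006097 ≈ -1.9896e-7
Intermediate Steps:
d = -1/5668 (d = -¼/1417 = -¼*1/1417 = -1/5668 ≈ -0.00017643)
r = √251 (r = √(-687 + 938) = √251 ≈ 15.843)
Y(C) = (-1/5668 + C)/(C + √251) (Y(C) = (C - 1/5668)/(C + √251) = (-1/5668 + C)/(C + √251))
1/(Z + Y(-1083)) = 1/(-5026249 + (-1/5668 - 1083)/(-1083 + √251)) = 1/(-5026249 - 6138445/5668/(-1083 + √251)) = 1/(-5026249 - 6138445/(5668*(-1083 + √251)))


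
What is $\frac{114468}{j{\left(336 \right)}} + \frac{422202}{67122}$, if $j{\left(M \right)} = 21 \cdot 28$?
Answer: $\frac{10014616}{49833} \approx 200.96$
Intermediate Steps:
$j{\left(M \right)} = 588$
$\frac{114468}{j{\left(336 \right)}} + \frac{422202}{67122} = \frac{114468}{588} + \frac{422202}{67122} = 114468 \cdot \frac{1}{588} + 422202 \cdot \frac{1}{67122} = \frac{9539}{49} + \frac{6397}{1017} = \frac{10014616}{49833}$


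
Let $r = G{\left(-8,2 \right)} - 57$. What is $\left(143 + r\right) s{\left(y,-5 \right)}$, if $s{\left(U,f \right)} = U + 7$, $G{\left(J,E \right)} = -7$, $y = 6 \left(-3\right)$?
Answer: $-869$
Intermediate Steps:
$y = -18$
$r = -64$ ($r = -7 - 57 = -64$)
$s{\left(U,f \right)} = 7 + U$
$\left(143 + r\right) s{\left(y,-5 \right)} = \left(143 - 64\right) \left(7 - 18\right) = 79 \left(-11\right) = -869$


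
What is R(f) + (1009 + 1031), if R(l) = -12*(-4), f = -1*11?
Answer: 2088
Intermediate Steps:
f = -11
R(l) = 48
R(f) + (1009 + 1031) = 48 + (1009 + 1031) = 48 + 2040 = 2088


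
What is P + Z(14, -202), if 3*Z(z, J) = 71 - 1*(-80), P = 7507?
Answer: 22672/3 ≈ 7557.3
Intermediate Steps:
Z(z, J) = 151/3 (Z(z, J) = (71 - 1*(-80))/3 = (71 + 80)/3 = (⅓)*151 = 151/3)
P + Z(14, -202) = 7507 + 151/3 = 22672/3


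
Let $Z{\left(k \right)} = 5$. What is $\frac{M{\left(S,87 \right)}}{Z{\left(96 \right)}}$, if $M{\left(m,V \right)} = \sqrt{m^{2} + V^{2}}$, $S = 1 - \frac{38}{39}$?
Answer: $\frac{\sqrt{460498}}{39} \approx 17.4$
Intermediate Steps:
$S = \frac{1}{39}$ ($S = 1 - \frac{38}{39} = \frac{1}{39} \approx 0.025641$)
$M{\left(m,V \right)} = \sqrt{V^{2} + m^{2}}$
$\frac{M{\left(S,87 \right)}}{Z{\left(96 \right)}} = \frac{\sqrt{87^{2} + \left(\frac{1}{39}\right)^{2}}}{5} = \sqrt{7569 + \frac{1}{1521}} \cdot \frac{1}{5} = \sqrt{\frac{11512450}{1521}} \cdot \frac{1}{5} = \frac{5 \sqrt{460498}}{39} \cdot \frac{1}{5} = \frac{\sqrt{460498}}{39}$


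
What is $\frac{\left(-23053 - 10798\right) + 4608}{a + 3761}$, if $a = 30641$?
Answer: $- \frac{29243}{34402} \approx -0.85004$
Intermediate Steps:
$\frac{\left(-23053 - 10798\right) + 4608}{a + 3761} = \frac{\left(-23053 - 10798\right) + 4608}{30641 + 3761} = \frac{-33851 + 4608}{34402} = \left(-29243\right) \frac{1}{34402} = - \frac{29243}{34402}$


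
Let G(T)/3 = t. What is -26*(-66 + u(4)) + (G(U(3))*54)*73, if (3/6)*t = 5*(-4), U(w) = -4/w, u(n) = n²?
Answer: -471740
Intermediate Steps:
t = -40 (t = 2*(5*(-4)) = 2*(-20) = -40)
G(T) = -120 (G(T) = 3*(-40) = -120)
-26*(-66 + u(4)) + (G(U(3))*54)*73 = -26*(-66 + 4²) - 120*54*73 = -26*(-66 + 16) - 6480*73 = -26*(-50) - 473040 = 1300 - 473040 = -471740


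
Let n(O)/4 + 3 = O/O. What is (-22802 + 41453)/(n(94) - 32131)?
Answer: -6217/10713 ≈ -0.58032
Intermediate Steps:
n(O) = -8 (n(O) = -12 + 4*(O/O) = -12 + 4*1 = -12 + 4 = -8)
(-22802 + 41453)/(n(94) - 32131) = (-22802 + 41453)/(-8 - 32131) = 18651/(-32139) = 18651*(-1/32139) = -6217/10713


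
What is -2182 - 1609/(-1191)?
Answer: -2597153/1191 ≈ -2180.6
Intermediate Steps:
-2182 - 1609/(-1191) = -2182 - 1609*(-1/1191) = -2182 + 1609/1191 = -2597153/1191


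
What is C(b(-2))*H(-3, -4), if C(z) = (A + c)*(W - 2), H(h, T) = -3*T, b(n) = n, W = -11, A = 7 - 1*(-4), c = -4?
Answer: -1092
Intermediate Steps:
A = 11 (A = 7 + 4 = 11)
C(z) = -91 (C(z) = (11 - 4)*(-11 - 2) = 7*(-13) = -91)
C(b(-2))*H(-3, -4) = -(-273)*(-4) = -91*12 = -1092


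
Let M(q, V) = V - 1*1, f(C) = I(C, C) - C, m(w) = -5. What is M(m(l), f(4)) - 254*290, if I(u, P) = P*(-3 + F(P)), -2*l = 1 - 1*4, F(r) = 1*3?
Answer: -73665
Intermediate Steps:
F(r) = 3
l = 3/2 (l = -(1 - 1*4)/2 = -(1 - 4)/2 = -½*(-3) = 3/2 ≈ 1.5000)
I(u, P) = 0 (I(u, P) = P*(-3 + 3) = P*0 = 0)
f(C) = -C (f(C) = 0 - C = -C)
M(q, V) = -1 + V (M(q, V) = V - 1 = -1 + V)
M(m(l), f(4)) - 254*290 = (-1 - 1*4) - 254*290 = (-1 - 4) - 73660 = -5 - 73660 = -73665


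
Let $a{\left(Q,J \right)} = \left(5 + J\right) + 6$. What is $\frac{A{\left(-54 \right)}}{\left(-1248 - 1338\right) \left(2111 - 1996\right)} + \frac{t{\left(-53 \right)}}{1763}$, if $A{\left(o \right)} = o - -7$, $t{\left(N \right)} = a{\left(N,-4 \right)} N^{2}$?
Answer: $\frac{5847662431}{524298570} \approx 11.153$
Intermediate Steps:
$a{\left(Q,J \right)} = 11 + J$
$t{\left(N \right)} = 7 N^{2}$ ($t{\left(N \right)} = \left(11 - 4\right) N^{2} = 7 N^{2}$)
$A{\left(o \right)} = 7 + o$ ($A{\left(o \right)} = o + 7 = 7 + o$)
$\frac{A{\left(-54 \right)}}{\left(-1248 - 1338\right) \left(2111 - 1996\right)} + \frac{t{\left(-53 \right)}}{1763} = \frac{7 - 54}{\left(-1248 - 1338\right) \left(2111 - 1996\right)} + \frac{7 \left(-53\right)^{2}}{1763} = - \frac{47}{\left(-2586\right) 115} + 7 \cdot 2809 \cdot \frac{1}{1763} = - \frac{47}{-297390} + 19663 \cdot \frac{1}{1763} = \left(-47\right) \left(- \frac{1}{297390}\right) + \frac{19663}{1763} = \frac{47}{297390} + \frac{19663}{1763} = \frac{5847662431}{524298570}$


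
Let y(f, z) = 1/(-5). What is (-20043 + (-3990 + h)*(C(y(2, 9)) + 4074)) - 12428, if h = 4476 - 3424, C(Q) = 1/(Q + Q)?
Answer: -11994538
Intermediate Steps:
y(f, z) = -1/5
C(Q) = 1/(2*Q)
h = 1052
(-20043 + (-3990 + h)*(C(y(2, 9)) + 4074)) - 12428 = (-20043 + (-3990 + 1052)*(1/(2*(-1/5)) + 4074)) - 12428 = (-20043 - 2938*((1/2)*(-5) + 4074)) - 12428 = (-20043 - 2938*(-5/2 + 4074)) - 12428 = (-20043 - 2938*8143/2) - 12428 = (-20043 - 11962067) - 12428 = -11982110 - 12428 = -11994538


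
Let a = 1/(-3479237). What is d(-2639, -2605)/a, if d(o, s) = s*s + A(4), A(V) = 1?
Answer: -23610192742162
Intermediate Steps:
a = -1/3479237 ≈ -2.8742e-7
d(o, s) = 1 + s² (d(o, s) = s*s + 1 = s² + 1 = 1 + s²)
d(-2639, -2605)/a = (1 + (-2605)²)/(-1/3479237) = (1 + 6786025)*(-3479237) = 6786026*(-3479237) = -23610192742162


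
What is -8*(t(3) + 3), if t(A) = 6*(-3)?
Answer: 120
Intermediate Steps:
t(A) = -18
-8*(t(3) + 3) = -8*(-18 + 3) = -8*(-15) = 120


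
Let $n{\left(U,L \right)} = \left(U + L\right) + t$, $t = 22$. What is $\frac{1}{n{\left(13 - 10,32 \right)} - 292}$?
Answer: $- \frac{1}{235} \approx -0.0042553$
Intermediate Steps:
$n{\left(U,L \right)} = 22 + L + U$ ($n{\left(U,L \right)} = \left(U + L\right) + 22 = \left(L + U\right) + 22 = 22 + L + U$)
$\frac{1}{n{\left(13 - 10,32 \right)} - 292} = \frac{1}{\left(22 + 32 + \left(13 - 10\right)\right) - 292} = \frac{1}{\left(22 + 32 + 3\right) - 292} = \frac{1}{57 - 292} = \frac{1}{-235} = - \frac{1}{235}$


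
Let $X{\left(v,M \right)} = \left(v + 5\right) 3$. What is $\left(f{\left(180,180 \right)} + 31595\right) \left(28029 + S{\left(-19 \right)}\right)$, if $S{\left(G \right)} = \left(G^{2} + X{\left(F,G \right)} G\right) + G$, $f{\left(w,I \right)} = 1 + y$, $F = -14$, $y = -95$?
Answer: $909874884$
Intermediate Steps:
$f{\left(w,I \right)} = -94$ ($f{\left(w,I \right)} = 1 - 95 = -94$)
$X{\left(v,M \right)} = 15 + 3 v$ ($X{\left(v,M \right)} = \left(5 + v\right) 3 = 15 + 3 v$)
$S{\left(G \right)} = G^{2} - 26 G$ ($S{\left(G \right)} = \left(G^{2} + \left(15 + 3 \left(-14\right)\right) G\right) + G = \left(G^{2} + \left(15 - 42\right) G\right) + G = \left(G^{2} - 27 G\right) + G = G^{2} - 26 G$)
$\left(f{\left(180,180 \right)} + 31595\right) \left(28029 + S{\left(-19 \right)}\right) = \left(-94 + 31595\right) \left(28029 - 19 \left(-26 - 19\right)\right) = 31501 \left(28029 - -855\right) = 31501 \left(28029 + 855\right) = 31501 \cdot 28884 = 909874884$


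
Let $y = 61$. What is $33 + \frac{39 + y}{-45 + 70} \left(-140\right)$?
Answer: $-527$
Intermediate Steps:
$33 + \frac{39 + y}{-45 + 70} \left(-140\right) = 33 + \frac{39 + 61}{-45 + 70} \left(-140\right) = 33 + \frac{100}{25} \left(-140\right) = 33 + 100 \cdot \frac{1}{25} \left(-140\right) = 33 + 4 \left(-140\right) = 33 - 560 = -527$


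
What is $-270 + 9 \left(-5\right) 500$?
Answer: $-22770$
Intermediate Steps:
$-270 + 9 \left(-5\right) 500 = -270 - 22500 = -22770$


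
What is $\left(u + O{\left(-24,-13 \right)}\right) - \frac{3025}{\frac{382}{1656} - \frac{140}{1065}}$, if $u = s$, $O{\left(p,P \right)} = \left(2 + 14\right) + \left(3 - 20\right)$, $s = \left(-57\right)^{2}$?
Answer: $- \frac{158888116}{5833} \approx -27240.0$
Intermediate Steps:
$s = 3249$
$O{\left(p,P \right)} = -1$ ($O{\left(p,P \right)} = 16 + \left(3 - 20\right) = 16 - 17 = -1$)
$u = 3249$
$\left(u + O{\left(-24,-13 \right)}\right) - \frac{3025}{\frac{382}{1656} - \frac{140}{1065}} = \left(3249 - 1\right) - \frac{3025}{\frac{382}{1656} - \frac{140}{1065}} = 3248 - \frac{3025}{382 \cdot \frac{1}{1656} - \frac{28}{213}} = 3248 - \frac{3025}{\frac{191}{828} - \frac{28}{213}} = 3248 - \frac{3025}{\frac{5833}{58788}} = 3248 - \frac{177833700}{5833} = - \frac{158888116}{5833}$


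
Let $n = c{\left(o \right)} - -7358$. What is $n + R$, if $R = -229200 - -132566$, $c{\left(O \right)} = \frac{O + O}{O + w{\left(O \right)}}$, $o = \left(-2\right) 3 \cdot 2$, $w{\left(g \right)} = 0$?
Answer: $-89274$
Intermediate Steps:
$o = -12$ ($o = \left(-6\right) 2 = -12$)
$c{\left(O \right)} = 2$ ($c{\left(O \right)} = \frac{O + O}{O + 0} = \frac{2 O}{O} = 2$)
$R = -96634$ ($R = -229200 + 132566 = -96634$)
$n = 7360$ ($n = 2 - -7358 = 2 + 7358 = 7360$)
$n + R = 7360 - 96634 = -89274$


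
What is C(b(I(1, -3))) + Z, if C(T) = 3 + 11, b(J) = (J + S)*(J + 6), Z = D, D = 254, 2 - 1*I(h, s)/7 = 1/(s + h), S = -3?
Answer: 268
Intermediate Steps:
I(h, s) = 14 - 7/(h + s) (I(h, s) = 14 - 7/(s + h) = 14 - 7/(h + s))
Z = 254
b(J) = (-3 + J)*(6 + J) (b(J) = (J - 3)*(J + 6) = (-3 + J)*(6 + J))
C(T) = 14
C(b(I(1, -3))) + Z = 14 + 254 = 268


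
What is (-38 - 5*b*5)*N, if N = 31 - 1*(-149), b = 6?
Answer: -33840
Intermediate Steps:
N = 180 (N = 31 + 149 = 180)
(-38 - 5*b*5)*N = (-38 - 5*6*5)*180 = (-38 - 30*5)*180 = (-38 - 150)*180 = -188*180 = -33840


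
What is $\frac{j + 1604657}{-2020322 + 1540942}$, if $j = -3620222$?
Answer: $\frac{403113}{95876} \approx 4.2045$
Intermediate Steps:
$\frac{j + 1604657}{-2020322 + 1540942} = \frac{-3620222 + 1604657}{-2020322 + 1540942} = - \frac{2015565}{-479380} = \left(-2015565\right) \left(- \frac{1}{479380}\right) = \frac{403113}{95876}$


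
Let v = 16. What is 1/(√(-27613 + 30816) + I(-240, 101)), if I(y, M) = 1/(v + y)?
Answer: 224/160713727 + 50176*√3203/160713727 ≈ 0.017671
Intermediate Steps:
I(y, M) = 1/(16 + y)
1/(√(-27613 + 30816) + I(-240, 101)) = 1/(√(-27613 + 30816) + 1/(16 - 240)) = 1/(√3203 + 1/(-224)) = 1/(√3203 - 1/224) = 1/(-1/224 + √3203)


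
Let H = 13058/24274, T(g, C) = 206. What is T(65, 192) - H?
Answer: 2493693/12137 ≈ 205.46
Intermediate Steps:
H = 6529/12137 (H = 13058*(1/24274) = 6529/12137 ≈ 0.53794)
T(65, 192) - H = 206 - 1*6529/12137 = 206 - 6529/12137 = 2493693/12137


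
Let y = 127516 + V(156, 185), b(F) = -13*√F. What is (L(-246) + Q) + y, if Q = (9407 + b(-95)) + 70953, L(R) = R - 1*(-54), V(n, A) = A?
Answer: 207869 - 13*I*√95 ≈ 2.0787e+5 - 126.71*I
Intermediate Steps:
L(R) = 54 + R (L(R) = R + 54 = 54 + R)
Q = 80360 - 13*I*√95 (Q = (9407 - 13*I*√95) + 70953 = 80360 - 13*I*√95 ≈ 80360.0 - 126.71*I)
y = 127701 (y = 127516 + 185 = 127701)
(L(-246) + Q) + y = ((54 - 246) + (80360 - 13*I*√95)) + 127701 = (-192 + (80360 - 13*I*√95)) + 127701 = (80168 - 13*I*√95) + 127701 = 207869 - 13*I*√95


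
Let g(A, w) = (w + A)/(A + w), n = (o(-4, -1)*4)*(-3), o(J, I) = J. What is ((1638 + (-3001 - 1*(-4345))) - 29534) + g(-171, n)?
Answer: -26551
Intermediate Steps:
n = 48 (n = -4*4*(-3) = -16*(-3) = 48)
g(A, w) = 1 (g(A, w) = (A + w)/(A + w) = 1)
((1638 + (-3001 - 1*(-4345))) - 29534) + g(-171, n) = ((1638 + (-3001 - 1*(-4345))) - 29534) + 1 = ((1638 + (-3001 + 4345)) - 29534) + 1 = ((1638 + 1344) - 29534) + 1 = (2982 - 29534) + 1 = -26552 + 1 = -26551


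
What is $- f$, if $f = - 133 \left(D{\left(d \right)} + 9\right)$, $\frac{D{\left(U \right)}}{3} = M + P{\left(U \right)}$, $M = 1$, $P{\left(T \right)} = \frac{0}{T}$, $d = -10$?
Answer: $1596$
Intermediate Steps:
$P{\left(T \right)} = 0$
$D{\left(U \right)} = 3$ ($D{\left(U \right)} = 3 \left(1 + 0\right) = 3 \cdot 1 = 3$)
$f = -1596$ ($f = - 133 \left(3 + 9\right) = \left(-133\right) 12 = -1596$)
$- f = \left(-1\right) \left(-1596\right) = 1596$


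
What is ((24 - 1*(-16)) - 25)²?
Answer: 225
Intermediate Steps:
((24 - 1*(-16)) - 25)² = ((24 + 16) - 25)² = (40 - 25)² = 15² = 225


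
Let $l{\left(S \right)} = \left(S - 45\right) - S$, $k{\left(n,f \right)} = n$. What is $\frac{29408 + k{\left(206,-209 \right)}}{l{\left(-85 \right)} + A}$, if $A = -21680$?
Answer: $- \frac{29614}{21725} \approx -1.3631$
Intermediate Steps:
$l{\left(S \right)} = -45$ ($l{\left(S \right)} = \left(S - 45\right) - S = \left(-45 + S\right) - S = -45$)
$\frac{29408 + k{\left(206,-209 \right)}}{l{\left(-85 \right)} + A} = \frac{29408 + 206}{-45 - 21680} = \frac{29614}{-21725} = 29614 \left(- \frac{1}{21725}\right) = - \frac{29614}{21725}$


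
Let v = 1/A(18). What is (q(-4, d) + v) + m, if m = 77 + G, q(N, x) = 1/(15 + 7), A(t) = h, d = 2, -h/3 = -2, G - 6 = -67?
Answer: 535/33 ≈ 16.212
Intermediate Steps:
G = -61 (G = 6 - 67 = -61)
h = 6 (h = -3*(-2) = 6)
A(t) = 6
q(N, x) = 1/22
v = 1/6 ≈ 0.16667
m = 16 (m = 77 - 61 = 16)
(q(-4, d) + v) + m = (1/22 + 1/6) + 16 = 7/33 + 16 = 535/33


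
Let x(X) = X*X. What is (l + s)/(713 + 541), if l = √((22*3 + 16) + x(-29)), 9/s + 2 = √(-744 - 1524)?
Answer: -3/474848 + √923/1254 - 27*I*√7/474848 ≈ 0.024221 - 0.00015044*I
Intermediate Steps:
s = 9/(-2 + 18*I*√7) (s = 9/(-2 + √(-744 - 1524)) = 9/(-2 + √(-2268)) = 9/(-2 + 18*I*√7) ≈ -0.0079225 - 0.18865*I)
x(X) = X²
l = √923 (l = √((22*3 + 16) + (-29)²) = √((66 + 16) + 841) = √(82 + 841) = √923 ≈ 30.381)
(l + s)/(713 + 541) = (√923 + (-9/1136 - 81*I*√7/1136))/(713 + 541) = (-9/1136 + √923 - 81*I*√7/1136)/1254 = (-9/1136 + √923 - 81*I*√7/1136)*(1/1254) = -3/474848 + √923/1254 - 27*I*√7/474848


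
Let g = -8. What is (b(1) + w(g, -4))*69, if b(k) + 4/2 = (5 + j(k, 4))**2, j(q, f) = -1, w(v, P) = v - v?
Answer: 966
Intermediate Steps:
w(v, P) = 0
b(k) = 14 (b(k) = -2 + (5 - 1)**2 = -2 + 4**2 = -2 + 16 = 14)
(b(1) + w(g, -4))*69 = (14 + 0)*69 = 14*69 = 966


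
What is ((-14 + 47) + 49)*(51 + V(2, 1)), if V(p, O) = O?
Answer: 4264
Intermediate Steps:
((-14 + 47) + 49)*(51 + V(2, 1)) = ((-14 + 47) + 49)*(51 + 1) = (33 + 49)*52 = 82*52 = 4264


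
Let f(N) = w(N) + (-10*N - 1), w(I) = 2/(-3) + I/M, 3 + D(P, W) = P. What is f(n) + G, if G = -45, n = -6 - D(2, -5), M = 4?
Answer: 25/12 ≈ 2.0833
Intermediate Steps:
D(P, W) = -3 + P
n = -5 (n = -6 - (-3 + 2) = -6 - 1*(-1) = -6 + 1 = -5)
w(I) = -⅔ + I/4 (w(I) = 2/(-3) + I/4 = 2*(-⅓) + I*(¼) = -⅔ + I/4)
f(N) = -5/3 - 39*N/4 (f(N) = (-⅔ + N/4) + (-10*N - 1) = (-⅔ + N/4) + (-1 - 10*N) = -5/3 - 39*N/4)
f(n) + G = (-5/3 - 39/4*(-5)) - 45 = (-5/3 + 195/4) - 45 = 565/12 - 45 = 25/12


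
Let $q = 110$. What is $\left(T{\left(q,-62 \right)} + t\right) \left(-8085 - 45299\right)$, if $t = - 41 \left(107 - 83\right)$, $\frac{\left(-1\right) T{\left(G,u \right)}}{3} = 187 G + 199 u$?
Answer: $1370901120$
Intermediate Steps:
$T{\left(G,u \right)} = - 597 u - 561 G$ ($T{\left(G,u \right)} = - 3 \left(187 G + 199 u\right) = - 597 u - 561 G$)
$t = -984$ ($t = \left(-41\right) 24 = -984$)
$\left(T{\left(q,-62 \right)} + t\right) \left(-8085 - 45299\right) = \left(\left(\left(-597\right) \left(-62\right) - 61710\right) - 984\right) \left(-8085 - 45299\right) = \left(\left(37014 - 61710\right) - 984\right) \left(-53384\right) = \left(-24696 - 984\right) \left(-53384\right) = \left(-25680\right) \left(-53384\right) = 1370901120$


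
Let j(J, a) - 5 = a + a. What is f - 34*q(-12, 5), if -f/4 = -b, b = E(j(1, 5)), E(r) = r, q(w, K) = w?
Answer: 468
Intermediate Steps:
j(J, a) = 5 + 2*a (j(J, a) = 5 + (a + a) = 5 + 2*a)
b = 15 (b = 5 + 2*5 = 5 + 10 = 15)
f = 60 (f = -(-4)*15 = -4*(-15) = 60)
f - 34*q(-12, 5) = 60 - 34*(-12) = 60 + 408 = 468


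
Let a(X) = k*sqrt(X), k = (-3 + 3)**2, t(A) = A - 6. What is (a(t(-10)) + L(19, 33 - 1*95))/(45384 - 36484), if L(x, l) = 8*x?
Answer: 38/2225 ≈ 0.017079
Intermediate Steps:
t(A) = -6 + A
k = 0 (k = 0**2 = 0)
a(X) = 0 (a(X) = 0*sqrt(X) = 0)
(a(t(-10)) + L(19, 33 - 1*95))/(45384 - 36484) = (0 + 8*19)/(45384 - 36484) = (0 + 152)/8900 = 152*(1/8900) = 38/2225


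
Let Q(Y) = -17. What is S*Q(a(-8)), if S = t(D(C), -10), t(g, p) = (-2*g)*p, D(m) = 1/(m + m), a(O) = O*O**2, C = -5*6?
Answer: 17/3 ≈ 5.6667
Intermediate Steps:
C = -30
a(O) = O**3
D(m) = 1/(2*m)
t(g, p) = -2*g*p
S = -1/3 (S = -2*(1/2)/(-30)*(-10) = -2*(1/2)*(-1/30)*(-10) = -2*(-1/60)*(-10) = -1/3 ≈ -0.33333)
S*Q(a(-8)) = -1/3*(-17) = 17/3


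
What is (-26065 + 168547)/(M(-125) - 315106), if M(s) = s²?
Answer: -47494/99827 ≈ -0.47576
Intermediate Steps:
(-26065 + 168547)/(M(-125) - 315106) = (-26065 + 168547)/((-125)² - 315106) = 142482/(15625 - 315106) = 142482/(-299481) = 142482*(-1/299481) = -47494/99827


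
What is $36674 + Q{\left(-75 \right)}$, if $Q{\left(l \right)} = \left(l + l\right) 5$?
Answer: $35924$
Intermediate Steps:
$Q{\left(l \right)} = 10 l$ ($Q{\left(l \right)} = 2 l 5 = 10 l$)
$36674 + Q{\left(-75 \right)} = 36674 + 10 \left(-75\right) = 36674 - 750 = 35924$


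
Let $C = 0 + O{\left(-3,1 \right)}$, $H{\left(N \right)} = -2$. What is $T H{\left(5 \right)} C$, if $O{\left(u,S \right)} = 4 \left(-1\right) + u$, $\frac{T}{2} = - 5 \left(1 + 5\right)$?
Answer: $-840$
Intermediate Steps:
$T = -60$ ($T = 2 \left(- 5 \left(1 + 5\right)\right) = 2 \left(\left(-5\right) 6\right) = 2 \left(-30\right) = -60$)
$O{\left(u,S \right)} = -4 + u$
$C = -7$ ($C = 0 - 7 = -7$)
$T H{\left(5 \right)} C = \left(-60\right) \left(-2\right) \left(-7\right) = 120 \left(-7\right) = -840$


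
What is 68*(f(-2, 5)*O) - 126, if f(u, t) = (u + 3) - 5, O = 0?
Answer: -126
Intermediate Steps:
f(u, t) = -2 + u (f(u, t) = (3 + u) - 5 = -2 + u)
68*(f(-2, 5)*O) - 126 = 68*((-2 - 2)*0) - 126 = 68*(-4*0) - 126 = 68*0 - 126 = 0 - 126 = -126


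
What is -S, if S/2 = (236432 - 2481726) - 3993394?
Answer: 12477376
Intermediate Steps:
S = -12477376 (S = 2*((236432 - 2481726) - 3993394) = 2*(-2245294 - 3993394) = 2*(-6238688) = -12477376)
-S = -1*(-12477376) = 12477376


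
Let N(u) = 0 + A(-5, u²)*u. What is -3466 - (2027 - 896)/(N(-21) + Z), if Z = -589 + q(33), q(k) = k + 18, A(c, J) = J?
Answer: -33962203/9799 ≈ -3465.9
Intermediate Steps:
q(k) = 18 + k
Z = -538 (Z = -589 + (18 + 33) = -589 + 51 = -538)
N(u) = u³ (N(u) = 0 + u²*u = 0 + u³ = u³)
-3466 - (2027 - 896)/(N(-21) + Z) = -3466 - (2027 - 896)/((-21)³ - 538) = -3466 - 1131/(-9261 - 538) = -3466 - 1131/(-9799) = -3466 - 1131*(-1)/9799 = -3466 - 1*(-1131/9799) = -3466 + 1131/9799 = -33962203/9799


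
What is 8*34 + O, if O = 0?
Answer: 272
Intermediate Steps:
8*34 + O = 8*34 + 0 = 272 + 0 = 272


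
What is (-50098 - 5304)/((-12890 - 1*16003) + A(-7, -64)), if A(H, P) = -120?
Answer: 55402/29013 ≈ 1.9096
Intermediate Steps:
(-50098 - 5304)/((-12890 - 1*16003) + A(-7, -64)) = (-50098 - 5304)/((-12890 - 1*16003) - 120) = -55402/((-12890 - 16003) - 120) = -55402/(-28893 - 120) = -55402/(-29013) = -55402*(-1/29013) = 55402/29013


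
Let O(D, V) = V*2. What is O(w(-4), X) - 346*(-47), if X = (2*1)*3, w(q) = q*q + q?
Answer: 16274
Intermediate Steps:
w(q) = q + q**2 (w(q) = q**2 + q = q + q**2)
X = 6 (X = 2*3 = 6)
O(D, V) = 2*V
O(w(-4), X) - 346*(-47) = 2*6 - 346*(-47) = 12 + 16262 = 16274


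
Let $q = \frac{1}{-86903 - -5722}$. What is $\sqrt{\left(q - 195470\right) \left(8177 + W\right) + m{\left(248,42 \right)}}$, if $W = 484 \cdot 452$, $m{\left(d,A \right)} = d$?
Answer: $\frac{i \sqrt{292354324913649434467}}{81181} \approx 2.1062 \cdot 10^{5} i$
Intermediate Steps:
$q = - \frac{1}{81181}$ ($q = \frac{1}{-86903 + \left(5950 - 228\right)} = \frac{1}{-86903 + 5722} = \frac{1}{-81181} = - \frac{1}{81181} \approx -1.2318 \cdot 10^{-5}$)
$W = 218768$
$\sqrt{\left(q - 195470\right) \left(8177 + W\right) + m{\left(248,42 \right)}} = \sqrt{\left(- \frac{1}{81181} - 195470\right) \left(8177 + 218768\right) + 248} = \sqrt{\left(- \frac{1}{81181} - 195470\right) 226945 + 248} = \sqrt{\left(- \frac{15868450071}{81181}\right) 226945 + 248} = \sqrt{- \frac{3601265401363095}{81181} + 248} = \sqrt{- \frac{3601265381230207}{81181}} = \frac{i \sqrt{292354324913649434467}}{81181}$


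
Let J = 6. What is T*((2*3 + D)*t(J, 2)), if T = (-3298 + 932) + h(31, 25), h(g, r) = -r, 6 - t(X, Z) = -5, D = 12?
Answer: -473418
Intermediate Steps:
t(X, Z) = 11 (t(X, Z) = 6 - 1*(-5) = 6 + 5 = 11)
T = -2391 (T = (-3298 + 932) - 1*25 = -2366 - 25 = -2391)
T*((2*3 + D)*t(J, 2)) = -2391*(2*3 + 12)*11 = -2391*(6 + 12)*11 = -43038*11 = -2391*198 = -473418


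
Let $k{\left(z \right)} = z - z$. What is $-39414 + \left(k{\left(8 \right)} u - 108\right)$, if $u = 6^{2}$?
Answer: $-39522$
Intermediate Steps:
$k{\left(z \right)} = 0$
$u = 36$
$-39414 + \left(k{\left(8 \right)} u - 108\right) = -39414 + \left(0 \cdot 36 - 108\right) = -39414 + \left(0 - 108\right) = -39414 - 108 = -39522$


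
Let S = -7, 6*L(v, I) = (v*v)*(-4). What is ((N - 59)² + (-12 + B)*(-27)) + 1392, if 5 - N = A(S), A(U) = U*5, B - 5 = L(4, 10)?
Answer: 2230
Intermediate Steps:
L(v, I) = -2*v²/3 (L(v, I) = ((v*v)*(-4))/6 = (v²*(-4))/6 = (-4*v²)/6 = -2*v²/3)
B = -17/3 (B = 5 - ⅔*4² = 5 - ⅔*16 = 5 - 32/3 = -17/3 ≈ -5.6667)
A(U) = 5*U
N = 40 (N = 5 - 5*(-7) = 5 - 1*(-35) = 5 + 35 = 40)
((N - 59)² + (-12 + B)*(-27)) + 1392 = ((40 - 59)² + (-12 - 17/3)*(-27)) + 1392 = ((-19)² - 53/3*(-27)) + 1392 = (361 + 477) + 1392 = 838 + 1392 = 2230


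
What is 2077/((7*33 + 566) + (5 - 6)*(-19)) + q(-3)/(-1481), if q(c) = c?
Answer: 3078485/1208496 ≈ 2.5474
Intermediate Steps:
2077/((7*33 + 566) + (5 - 6)*(-19)) + q(-3)/(-1481) = 2077/((7*33 + 566) + (5 - 6)*(-19)) - 3/(-1481) = 2077/((231 + 566) - 1*(-19)) - 3*(-1/1481) = 2077/(797 + 19) + 3/1481 = 2077/816 + 3/1481 = 3078485/1208496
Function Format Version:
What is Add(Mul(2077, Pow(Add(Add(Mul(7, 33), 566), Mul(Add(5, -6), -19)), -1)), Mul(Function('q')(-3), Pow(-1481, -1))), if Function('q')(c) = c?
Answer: Rational(3078485, 1208496) ≈ 2.5474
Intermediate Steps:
Add(Mul(2077, Pow(Add(Add(Mul(7, 33), 566), Mul(Add(5, -6), -19)), -1)), Mul(Function('q')(-3), Pow(-1481, -1))) = Add(Mul(2077, Pow(Add(Add(Mul(7, 33), 566), Mul(Add(5, -6), -19)), -1)), Mul(-3, Pow(-1481, -1))) = Add(Mul(2077, Pow(Add(Add(231, 566), Mul(-1, -19)), -1)), Mul(-3, Rational(-1, 1481))) = Add(Mul(2077, Pow(Add(797, 19), -1)), Rational(3, 1481)) = Add(Mul(2077, Pow(816, -1)), Rational(3, 1481)) = Add(Mul(2077, Rational(1, 816)), Rational(3, 1481)) = Add(Rational(2077, 816), Rational(3, 1481)) = Rational(3078485, 1208496)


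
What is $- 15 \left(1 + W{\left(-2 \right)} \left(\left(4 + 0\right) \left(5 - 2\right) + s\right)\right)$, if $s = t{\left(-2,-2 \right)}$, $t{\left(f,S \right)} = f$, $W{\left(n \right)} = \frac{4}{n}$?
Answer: $285$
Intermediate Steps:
$s = -2$
$- 15 \left(1 + W{\left(-2 \right)} \left(\left(4 + 0\right) \left(5 - 2\right) + s\right)\right) = - 15 \left(1 + \frac{4}{-2} \left(\left(4 + 0\right) \left(5 - 2\right) - 2\right)\right) = - 15 \left(1 + 4 \left(- \frac{1}{2}\right) \left(4 \cdot 3 - 2\right)\right) = - 15 \left(1 - 2 \left(12 - 2\right)\right) = - 15 \left(1 - 20\right) = \left(-15\right) \left(-19\right) = 285$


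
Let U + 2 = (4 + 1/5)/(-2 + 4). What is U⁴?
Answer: 1/10000 ≈ 0.00010000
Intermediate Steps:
U = ⅒ (U = -2 + (4 + 1/5)/(-2 + 4) = -2 + (4 + ⅕)/2 = -2 + (21/5)*(½) = -2 + 21/10 = ⅒ ≈ 0.10000)
U⁴ = (⅒)⁴ = 1/10000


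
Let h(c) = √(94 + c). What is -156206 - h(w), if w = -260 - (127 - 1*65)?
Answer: -156206 - 2*I*√57 ≈ -1.5621e+5 - 15.1*I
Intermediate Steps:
w = -322 (w = -260 - (127 - 65) = -260 - 1*62 = -260 - 62 = -322)
-156206 - h(w) = -156206 - √(94 - 322) = -156206 - √(-228) = -156206 - 2*I*√57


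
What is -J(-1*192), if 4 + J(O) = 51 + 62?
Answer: -109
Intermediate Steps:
J(O) = 109 (J(O) = -4 + (51 + 62) = -4 + 113 = 109)
-J(-1*192) = -1*109 = -109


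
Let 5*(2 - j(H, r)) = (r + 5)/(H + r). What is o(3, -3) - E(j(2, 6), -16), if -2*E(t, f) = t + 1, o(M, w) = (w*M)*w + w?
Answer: 2029/80 ≈ 25.362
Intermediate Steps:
o(M, w) = w + M*w**2 (o(M, w) = (M*w)*w + w = M*w**2 + w = w + M*w**2)
j(H, r) = 2 - (5 + r)/(5*(H + r)) (j(H, r) = 2 - (r + 5)/(5*(H + r)) = 2 - (5 + r)/(5*(H + r)))
E(t, f) = -1/2 - t/2 (E(t, f) = -(t + 1)/2 = -(1 + t)/2 = -1/2 - t/2)
o(3, -3) - E(j(2, 6), -16) = -3*(1 + 3*(-3)) - (-1/2 - (-1 + 2*2 + (9/5)*6)/(2*(2 + 6))) = -3*(1 - 9) - (-1/2 - (-1 + 4 + 54/5)/(2*8)) = -3*(-8) - (-1/2 - 69/(16*5)) = 24 - (-1/2 - 1/2*69/40) = 24 - (-1/2 - 69/80) = 24 - 1*(-109/80) = 24 + 109/80 = 2029/80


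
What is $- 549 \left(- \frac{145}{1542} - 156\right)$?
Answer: $\frac{44047551}{514} \approx 85696.0$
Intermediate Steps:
$- 549 \left(- \frac{145}{1542} - 156\right) = \left(-549\right) \left(- \frac{240697}{1542}\right) = \frac{44047551}{514}$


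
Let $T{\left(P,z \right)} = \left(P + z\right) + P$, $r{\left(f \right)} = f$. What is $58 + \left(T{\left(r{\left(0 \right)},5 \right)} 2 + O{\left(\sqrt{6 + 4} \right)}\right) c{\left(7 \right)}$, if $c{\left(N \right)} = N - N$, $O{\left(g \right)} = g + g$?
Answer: $58$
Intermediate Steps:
$T{\left(P,z \right)} = z + 2 P$
$O{\left(g \right)} = 2 g$
$c{\left(N \right)} = 0$
$58 + \left(T{\left(r{\left(0 \right)},5 \right)} 2 + O{\left(\sqrt{6 + 4} \right)}\right) c{\left(7 \right)} = 58 + \left(\left(5 + 2 \cdot 0\right) 2 + 2 \sqrt{6 + 4}\right) 0 = 58 + \left(\left(5 + 0\right) 2 + 2 \sqrt{10}\right) 0 = 58 + \left(5 \cdot 2 + 2 \sqrt{10}\right) 0 = 58 + \left(10 + 2 \sqrt{10}\right) 0 = 58 + 0 = 58$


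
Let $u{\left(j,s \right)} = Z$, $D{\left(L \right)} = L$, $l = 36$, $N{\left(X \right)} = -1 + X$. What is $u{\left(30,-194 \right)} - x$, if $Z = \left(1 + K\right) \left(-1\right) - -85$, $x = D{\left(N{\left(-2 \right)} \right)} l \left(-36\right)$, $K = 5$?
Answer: $-3809$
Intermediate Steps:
$x = 3888$ ($x = \left(-1 - 2\right) 36 \left(-36\right) = \left(-3\right) 36 \left(-36\right) = \left(-108\right) \left(-36\right) = 3888$)
$Z = 79$ ($Z = \left(1 + 5\right) \left(-1\right) - -85 = 6 \left(-1\right) + 85 = -6 + 85 = 79$)
$u{\left(j,s \right)} = 79$
$u{\left(30,-194 \right)} - x = 79 - 3888 = -3809$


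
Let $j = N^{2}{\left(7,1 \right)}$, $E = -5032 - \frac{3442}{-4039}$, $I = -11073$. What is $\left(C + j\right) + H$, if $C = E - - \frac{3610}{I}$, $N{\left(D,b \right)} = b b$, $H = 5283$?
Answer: $\frac{11293941920}{44723847} \approx 252.53$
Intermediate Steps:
$N{\left(D,b \right)} = b^{2}$
$E = - \frac{20320806}{4039}$ ($E = -5032 - 3442 \left(- \frac{1}{4039}\right) = -5032 - - \frac{3442}{4039} = -5032 + \frac{3442}{4039} = - \frac{20320806}{4039} \approx -5031.1$)
$j = 1$ ($j = \left(1^{2}\right)^{2} = 1^{2} = 1$)
$C = - \frac{225026865628}{44723847}$ ($C = - \frac{20320806}{4039} - - \frac{3610}{-11073} = - \frac{20320806}{4039} - \left(-3610\right) \left(- \frac{1}{11073}\right) = - \frac{20320806}{4039} - \frac{3610}{11073} = - \frac{225026865628}{44723847} \approx -5031.5$)
$\left(C + j\right) + H = \left(- \frac{225026865628}{44723847} + 1\right) + 5283 = - \frac{224982141781}{44723847} + 5283 = \frac{11293941920}{44723847}$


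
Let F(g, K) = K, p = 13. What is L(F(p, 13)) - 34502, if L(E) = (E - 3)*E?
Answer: -34372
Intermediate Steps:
L(E) = E*(-3 + E) (L(E) = (-3 + E)*E = E*(-3 + E))
L(F(p, 13)) - 34502 = 13*(-3 + 13) - 34502 = 13*10 - 34502 = 130 - 34502 = -34372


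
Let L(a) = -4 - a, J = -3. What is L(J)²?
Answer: 1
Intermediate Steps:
L(J)² = (-4 - 1*(-3))² = (-4 + 3)² = (-1)² = 1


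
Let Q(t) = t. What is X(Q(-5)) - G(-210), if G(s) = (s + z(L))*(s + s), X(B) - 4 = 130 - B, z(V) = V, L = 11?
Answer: -83441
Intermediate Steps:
X(B) = 134 - B (X(B) = 4 + (130 - B) = 134 - B)
G(s) = 2*s*(11 + s) (G(s) = (s + 11)*(s + s) = (11 + s)*(2*s) = 2*s*(11 + s))
X(Q(-5)) - G(-210) = (134 - 1*(-5)) - 2*(-210)*(11 - 210) = (134 + 5) - 2*(-210)*(-199) = 139 - 1*83580 = 139 - 83580 = -83441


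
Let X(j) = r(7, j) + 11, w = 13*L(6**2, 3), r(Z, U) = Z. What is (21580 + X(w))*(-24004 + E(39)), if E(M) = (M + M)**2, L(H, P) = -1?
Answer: -387036160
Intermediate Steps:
w = -13 (w = 13*(-1) = -13)
E(M) = 4*M**2 (E(M) = (2*M)**2 = 4*M**2)
X(j) = 18 (X(j) = 7 + 11 = 18)
(21580 + X(w))*(-24004 + E(39)) = (21580 + 18)*(-24004 + 4*39**2) = 21598*(-24004 + 4*1521) = 21598*(-24004 + 6084) = 21598*(-17920) = -387036160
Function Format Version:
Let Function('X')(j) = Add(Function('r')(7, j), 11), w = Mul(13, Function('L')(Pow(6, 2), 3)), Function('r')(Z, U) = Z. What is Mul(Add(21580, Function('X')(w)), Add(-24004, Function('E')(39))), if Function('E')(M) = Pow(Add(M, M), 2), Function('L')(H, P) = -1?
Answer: -387036160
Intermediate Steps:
w = -13 (w = Mul(13, -1) = -13)
Function('E')(M) = Mul(4, Pow(M, 2)) (Function('E')(M) = Pow(Mul(2, M), 2) = Mul(4, Pow(M, 2)))
Function('X')(j) = 18 (Function('X')(j) = Add(7, 11) = 18)
Mul(Add(21580, Function('X')(w)), Add(-24004, Function('E')(39))) = Mul(Add(21580, 18), Add(-24004, Mul(4, Pow(39, 2)))) = Mul(21598, Add(-24004, Mul(4, 1521))) = Mul(21598, Add(-24004, 6084)) = Mul(21598, -17920) = -387036160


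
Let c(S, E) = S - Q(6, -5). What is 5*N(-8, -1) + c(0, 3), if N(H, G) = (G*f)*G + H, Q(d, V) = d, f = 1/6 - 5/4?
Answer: -617/12 ≈ -51.417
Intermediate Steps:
f = -13/12 (f = 1*(1/6) - 5*1/4 = 1/6 - 5/4 = -13/12 ≈ -1.0833)
N(H, G) = H - 13*G**2/12 (N(H, G) = (G*(-13/12))*G + H = (-13*G/12)*G + H = -13*G**2/12 + H = H - 13*G**2/12)
c(S, E) = -6 + S (c(S, E) = S - 1*6 = S - 6 = -6 + S)
5*N(-8, -1) + c(0, 3) = 5*(-8 - 13/12*(-1)**2) + (-6 + 0) = 5*(-8 - 13/12*1) - 6 = 5*(-8 - 13/12) - 6 = 5*(-109/12) - 6 = -545/12 - 6 = -617/12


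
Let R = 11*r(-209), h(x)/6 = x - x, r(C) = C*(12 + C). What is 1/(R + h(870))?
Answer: 1/452903 ≈ 2.2080e-6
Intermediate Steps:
h(x) = 0 (h(x) = 6*(x - x) = 6*0 = 0)
R = 452903 (R = 11*(-209*(12 - 209)) = 11*(-209*(-197)) = 11*41173 = 452903)
1/(R + h(870)) = 1/(452903 + 0) = 1/452903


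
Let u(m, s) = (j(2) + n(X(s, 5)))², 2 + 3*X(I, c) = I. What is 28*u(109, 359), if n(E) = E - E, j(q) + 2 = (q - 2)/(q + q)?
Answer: 112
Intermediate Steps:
X(I, c) = -⅔ + I/3
j(q) = -2 + (-2 + q)/(2*q) (j(q) = -2 + (q - 2)/(q + q) = -2 + (-2 + q)/((2*q)) = -2 + (-2 + q)*(1/(2*q)) = -2 + (-2 + q)/(2*q))
n(E) = 0
u(m, s) = 4 (u(m, s) = ((-3/2 - 1/2) + 0)² = ((-3/2 - 1*½) + 0)² = ((-3/2 - ½) + 0)² = (-2 + 0)² = (-2)² = 4)
28*u(109, 359) = 28*4 = 112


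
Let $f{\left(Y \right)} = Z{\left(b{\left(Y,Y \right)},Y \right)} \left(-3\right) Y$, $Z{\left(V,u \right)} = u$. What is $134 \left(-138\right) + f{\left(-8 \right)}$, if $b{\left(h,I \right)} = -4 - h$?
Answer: $-18684$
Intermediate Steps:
$f{\left(Y \right)} = - 3 Y^{2}$ ($f{\left(Y \right)} = Y \left(-3\right) Y = - 3 Y Y = - 3 Y^{2}$)
$134 \left(-138\right) + f{\left(-8 \right)} = 134 \left(-138\right) - 3 \left(-8\right)^{2} = -18492 - 192 = -18684$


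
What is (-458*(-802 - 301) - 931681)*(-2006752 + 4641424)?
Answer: -1123706050704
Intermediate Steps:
(-458*(-802 - 301) - 931681)*(-2006752 + 4641424) = (-458*(-1103) - 931681)*2634672 = (505174 - 931681)*2634672 = -426507*2634672 = -1123706050704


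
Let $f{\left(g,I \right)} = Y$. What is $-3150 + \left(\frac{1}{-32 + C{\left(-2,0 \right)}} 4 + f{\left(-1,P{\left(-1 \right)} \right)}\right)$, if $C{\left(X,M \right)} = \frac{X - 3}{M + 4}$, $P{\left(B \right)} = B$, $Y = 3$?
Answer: $- \frac{418567}{133} \approx -3147.1$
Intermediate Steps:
$f{\left(g,I \right)} = 3$
$C{\left(X,M \right)} = \frac{-3 + X}{4 + M}$
$-3150 + \left(\frac{1}{-32 + C{\left(-2,0 \right)}} 4 + f{\left(-1,P{\left(-1 \right)} \right)}\right) = -3150 + \left(\frac{1}{-32 + \frac{-3 - 2}{4 + 0}} \cdot 4 + 3\right) = -3150 + \left(\frac{1}{-32 + \frac{1}{4} \left(-5\right)} 4 + 3\right) = -3150 + \left(\frac{1}{-32 - \frac{5}{4}} \cdot 4 + 3\right) = -3150 + \left(\frac{1}{- \frac{133}{4}} \cdot 4 + 3\right) = -3150 + \left(\left(- \frac{4}{133}\right) 4 + 3\right) = -3150 + \left(- \frac{16}{133} + 3\right) = -3150 + \frac{383}{133} = - \frac{418567}{133}$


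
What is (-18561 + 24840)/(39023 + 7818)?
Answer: 6279/46841 ≈ 0.13405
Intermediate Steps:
(-18561 + 24840)/(39023 + 7818) = 6279/46841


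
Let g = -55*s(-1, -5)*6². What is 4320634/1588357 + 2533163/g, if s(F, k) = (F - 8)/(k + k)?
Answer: -4015867813403/2830452174 ≈ -1418.8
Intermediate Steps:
s(F, k) = (-8 + F)/(2*k) (s(F, k) = (-8 + F)/((2*k)) = (-8 + F)*(1/(2*k)) = (-8 + F)/(2*k))
g = -1782 (g = -55*(-8 - 1)/(2*(-5))*6² = -55*(-1)*(-9)/(2*5)*36 = -55*9/10*36 = -99/2*36 = -1782)
4320634/1588357 + 2533163/g = 4320634/1588357 + 2533163/(-1782) = 4320634*(1/1588357) + 2533163*(-1/1782) = 4320634/1588357 - 2533163/1782 = -4015867813403/2830452174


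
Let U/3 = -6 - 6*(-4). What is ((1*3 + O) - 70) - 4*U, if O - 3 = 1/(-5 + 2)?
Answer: -841/3 ≈ -280.33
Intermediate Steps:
O = 8/3 (O = 3 + 1/(-5 + 2) = 3 + 1/(-3) = 3 - ⅓ = 8/3 ≈ 2.6667)
U = 54 (U = 3*(-6 - 6*(-4)) = 3*(-6 + 24) = 3*18 = 54)
((1*3 + O) - 70) - 4*U = ((1*3 + 8/3) - 70) - 4*54 = ((3 + 8/3) - 70) - 216 = (17/3 - 70) - 216 = -193/3 - 216 = -841/3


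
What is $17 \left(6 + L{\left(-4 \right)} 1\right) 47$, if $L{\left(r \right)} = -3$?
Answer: $2397$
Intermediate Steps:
$17 \left(6 + L{\left(-4 \right)} 1\right) 47 = 17 \left(6 - 3\right) 47 = 17 \cdot 3 \cdot 47 = 51 \cdot 47 = 2397$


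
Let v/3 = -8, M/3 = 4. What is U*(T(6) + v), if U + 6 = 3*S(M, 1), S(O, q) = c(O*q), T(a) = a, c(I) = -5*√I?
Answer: 108 + 540*√3 ≈ 1043.3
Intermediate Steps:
M = 12 (M = 3*4 = 12)
v = -24 (v = 3*(-8) = -24)
S(O, q) = -5*√(O*q)
U = -6 - 30*√3 (U = -6 + 3*(-5*2*√3) = -6 + 3*(-10*√3) = -6 - 30*√3 ≈ -57.962)
U*(T(6) + v) = (-6 - 30*√3)*(6 - 24) = (-6 - 30*√3)*(-18) = 108 + 540*√3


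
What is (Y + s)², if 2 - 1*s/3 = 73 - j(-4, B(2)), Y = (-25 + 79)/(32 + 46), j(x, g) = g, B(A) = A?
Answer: 7193124/169 ≈ 42563.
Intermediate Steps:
Y = 9/13 (Y = 54/78 = 54*(1/78) = 9/13 ≈ 0.69231)
s = -207 (s = 6 - 3*(73 - 1*2) = 6 - 3*(73 - 2) = 6 - 3*71 = 6 - 213 = -207)
(Y + s)² = (9/13 - 207)² = (-2682/13)² = 7193124/169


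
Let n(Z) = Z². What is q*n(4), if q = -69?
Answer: -1104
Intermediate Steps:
q*n(4) = -69*4² = -69*16 = -1104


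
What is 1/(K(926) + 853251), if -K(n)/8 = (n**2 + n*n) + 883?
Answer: -1/12873429 ≈ -7.7679e-8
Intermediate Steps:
K(n) = -7064 - 16*n**2 (K(n) = -8*((n**2 + n*n) + 883) = -8*((n**2 + n**2) + 883) = -8*(2*n**2 + 883) = -8*(883 + 2*n**2) = -7064 - 16*n**2)
1/(K(926) + 853251) = 1/((-7064 - 16*926**2) + 853251) = 1/((-7064 - 16*857476) + 853251) = 1/((-7064 - 13719616) + 853251) = 1/(-13726680 + 853251) = 1/(-12873429) = -1/12873429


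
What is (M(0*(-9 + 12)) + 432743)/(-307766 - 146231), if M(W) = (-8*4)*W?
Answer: -432743/453997 ≈ -0.95319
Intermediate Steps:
M(W) = -32*W
(M(0*(-9 + 12)) + 432743)/(-307766 - 146231) = (-0*(-9 + 12) + 432743)/(-307766 - 146231) = (-0*3 + 432743)/(-453997) = (-32*0 + 432743)*(-1/453997) = (0 + 432743)*(-1/453997) = 432743*(-1/453997) = -432743/453997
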